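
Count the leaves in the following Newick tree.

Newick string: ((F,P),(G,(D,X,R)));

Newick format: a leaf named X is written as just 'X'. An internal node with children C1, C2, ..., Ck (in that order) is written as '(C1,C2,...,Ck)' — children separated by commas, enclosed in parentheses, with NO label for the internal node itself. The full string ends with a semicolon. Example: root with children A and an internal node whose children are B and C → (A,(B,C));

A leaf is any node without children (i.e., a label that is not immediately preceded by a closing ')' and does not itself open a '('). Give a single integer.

Answer: 6

Derivation:
Newick: ((F,P),(G,(D,X,R)));
Scan left-to-right; a leaf is any maximal label run not followed by '(':
  pos 2: leaf 'F' → count = 1
  pos 4: leaf 'P' → count = 2
  pos 8: leaf 'G' → count = 3
  pos 11: leaf 'D' → count = 4
  pos 13: leaf 'X' → count = 5
  pos 15: leaf 'R' → count = 6
Total leaves: 6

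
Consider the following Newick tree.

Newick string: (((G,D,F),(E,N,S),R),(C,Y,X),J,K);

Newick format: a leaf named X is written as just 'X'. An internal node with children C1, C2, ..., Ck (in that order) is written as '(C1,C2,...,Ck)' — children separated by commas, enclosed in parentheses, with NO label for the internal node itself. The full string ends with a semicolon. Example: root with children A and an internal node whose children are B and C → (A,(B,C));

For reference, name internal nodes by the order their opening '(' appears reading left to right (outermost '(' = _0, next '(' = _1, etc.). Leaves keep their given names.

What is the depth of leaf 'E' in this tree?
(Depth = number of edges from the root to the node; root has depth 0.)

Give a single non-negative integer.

Answer: 3

Derivation:
Newick: (((G,D,F),(E,N,S),R),(C,Y,X),J,K);
Naming internals by '(' encounter order: outermost '(' = _0, next = _1, ...
Query node: E
Path from root: _0 -> _1 -> _3 -> E
Depth of E: 3 (number of edges from root)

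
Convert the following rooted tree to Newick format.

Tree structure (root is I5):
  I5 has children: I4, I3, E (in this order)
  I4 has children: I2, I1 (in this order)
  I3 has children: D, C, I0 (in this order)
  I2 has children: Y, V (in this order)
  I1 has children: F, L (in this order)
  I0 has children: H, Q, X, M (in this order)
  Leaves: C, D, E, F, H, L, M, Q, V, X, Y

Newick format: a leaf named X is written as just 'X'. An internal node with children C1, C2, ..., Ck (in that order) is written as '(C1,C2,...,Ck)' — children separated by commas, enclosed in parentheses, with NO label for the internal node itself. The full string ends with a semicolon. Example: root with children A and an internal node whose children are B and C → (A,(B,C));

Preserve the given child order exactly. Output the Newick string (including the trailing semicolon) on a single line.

Answer: (((Y,V),(F,L)),(D,C,(H,Q,X,M)),E);

Derivation:
internal I5 with children ['I4', 'I3', 'E']
  internal I4 with children ['I2', 'I1']
    internal I2 with children ['Y', 'V']
      leaf 'Y' → 'Y'
      leaf 'V' → 'V'
    → '(Y,V)'
    internal I1 with children ['F', 'L']
      leaf 'F' → 'F'
      leaf 'L' → 'L'
    → '(F,L)'
  → '((Y,V),(F,L))'
  internal I3 with children ['D', 'C', 'I0']
    leaf 'D' → 'D'
    leaf 'C' → 'C'
    internal I0 with children ['H', 'Q', 'X', 'M']
      leaf 'H' → 'H'
      leaf 'Q' → 'Q'
      leaf 'X' → 'X'
      leaf 'M' → 'M'
    → '(H,Q,X,M)'
  → '(D,C,(H,Q,X,M))'
  leaf 'E' → 'E'
→ '(((Y,V),(F,L)),(D,C,(H,Q,X,M)),E)'
Final: (((Y,V),(F,L)),(D,C,(H,Q,X,M)),E);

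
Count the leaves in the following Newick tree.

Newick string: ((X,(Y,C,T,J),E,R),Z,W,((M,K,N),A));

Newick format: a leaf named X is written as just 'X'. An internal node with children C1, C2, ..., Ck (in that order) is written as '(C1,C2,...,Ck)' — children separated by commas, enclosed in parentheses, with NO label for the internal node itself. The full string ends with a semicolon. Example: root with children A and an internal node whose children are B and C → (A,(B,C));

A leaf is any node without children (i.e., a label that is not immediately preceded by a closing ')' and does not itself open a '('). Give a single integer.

Newick: ((X,(Y,C,T,J),E,R),Z,W,((M,K,N),A));
Scan left-to-right; a leaf is any maximal label run not followed by '(':
  pos 2: leaf 'X' → count = 1
  pos 5: leaf 'Y' → count = 2
  pos 7: leaf 'C' → count = 3
  pos 9: leaf 'T' → count = 4
  pos 11: leaf 'J' → count = 5
  pos 14: leaf 'E' → count = 6
  pos 16: leaf 'R' → count = 7
  pos 19: leaf 'Z' → count = 8
  pos 21: leaf 'W' → count = 9
  pos 25: leaf 'M' → count = 10
  pos 27: leaf 'K' → count = 11
  pos 29: leaf 'N' → count = 12
  pos 32: leaf 'A' → count = 13
Total leaves: 13

Answer: 13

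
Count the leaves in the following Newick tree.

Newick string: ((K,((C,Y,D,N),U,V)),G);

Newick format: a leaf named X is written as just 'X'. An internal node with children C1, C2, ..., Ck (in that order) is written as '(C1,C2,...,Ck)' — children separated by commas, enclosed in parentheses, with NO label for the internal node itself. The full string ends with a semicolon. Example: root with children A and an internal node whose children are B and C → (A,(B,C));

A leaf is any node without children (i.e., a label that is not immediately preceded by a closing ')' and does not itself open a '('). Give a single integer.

Answer: 8

Derivation:
Newick: ((K,((C,Y,D,N),U,V)),G);
Scan left-to-right; a leaf is any maximal label run not followed by '(':
  pos 2: leaf 'K' → count = 1
  pos 6: leaf 'C' → count = 2
  pos 8: leaf 'Y' → count = 3
  pos 10: leaf 'D' → count = 4
  pos 12: leaf 'N' → count = 5
  pos 15: leaf 'U' → count = 6
  pos 17: leaf 'V' → count = 7
  pos 21: leaf 'G' → count = 8
Total leaves: 8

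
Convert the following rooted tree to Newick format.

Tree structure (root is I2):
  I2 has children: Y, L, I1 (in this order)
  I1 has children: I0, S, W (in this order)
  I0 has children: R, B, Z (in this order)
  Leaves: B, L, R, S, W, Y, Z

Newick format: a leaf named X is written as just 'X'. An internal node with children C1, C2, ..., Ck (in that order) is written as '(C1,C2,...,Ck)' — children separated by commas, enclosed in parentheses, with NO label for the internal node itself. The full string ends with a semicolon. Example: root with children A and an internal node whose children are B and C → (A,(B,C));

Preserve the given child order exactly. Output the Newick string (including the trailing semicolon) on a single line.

internal I2 with children ['Y', 'L', 'I1']
  leaf 'Y' → 'Y'
  leaf 'L' → 'L'
  internal I1 with children ['I0', 'S', 'W']
    internal I0 with children ['R', 'B', 'Z']
      leaf 'R' → 'R'
      leaf 'B' → 'B'
      leaf 'Z' → 'Z'
    → '(R,B,Z)'
    leaf 'S' → 'S'
    leaf 'W' → 'W'
  → '((R,B,Z),S,W)'
→ '(Y,L,((R,B,Z),S,W))'
Final: (Y,L,((R,B,Z),S,W));

Answer: (Y,L,((R,B,Z),S,W));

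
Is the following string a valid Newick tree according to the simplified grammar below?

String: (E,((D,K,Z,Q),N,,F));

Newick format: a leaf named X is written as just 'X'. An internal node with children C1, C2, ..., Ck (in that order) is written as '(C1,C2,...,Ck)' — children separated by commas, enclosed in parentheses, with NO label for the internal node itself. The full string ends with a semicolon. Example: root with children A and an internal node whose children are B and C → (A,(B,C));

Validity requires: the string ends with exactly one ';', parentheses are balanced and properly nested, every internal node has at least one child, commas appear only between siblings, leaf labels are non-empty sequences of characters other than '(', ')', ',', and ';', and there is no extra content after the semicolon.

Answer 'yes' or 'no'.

Answer: no

Derivation:
Input: (E,((D,K,Z,Q),N,,F));
Paren balance: 3 '(' vs 3 ')' OK
Ends with single ';': True
Full parse: FAILS (empty leaf label at pos 16)
Valid: False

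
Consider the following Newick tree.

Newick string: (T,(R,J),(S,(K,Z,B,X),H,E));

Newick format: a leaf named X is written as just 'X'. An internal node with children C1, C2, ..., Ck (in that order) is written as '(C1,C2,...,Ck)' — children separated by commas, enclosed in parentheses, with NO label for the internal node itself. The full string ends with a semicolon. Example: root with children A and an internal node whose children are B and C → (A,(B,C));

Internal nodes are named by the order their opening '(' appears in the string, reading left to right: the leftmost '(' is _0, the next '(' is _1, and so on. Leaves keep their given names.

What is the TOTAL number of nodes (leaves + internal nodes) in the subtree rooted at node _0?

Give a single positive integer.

Newick: (T,(R,J),(S,(K,Z,B,X),H,E));
Locate _0: it is the '(' at position 0 (the 1st '(' reading left to right).
Query: subtree rooted at _0
_0: subtree_size = 1 + 13
  T: subtree_size = 1 + 0
  _1: subtree_size = 1 + 2
    R: subtree_size = 1 + 0
    J: subtree_size = 1 + 0
  _2: subtree_size = 1 + 8
    S: subtree_size = 1 + 0
    _3: subtree_size = 1 + 4
      K: subtree_size = 1 + 0
      Z: subtree_size = 1 + 0
      B: subtree_size = 1 + 0
      X: subtree_size = 1 + 0
    H: subtree_size = 1 + 0
    E: subtree_size = 1 + 0
Total subtree size of _0: 14

Answer: 14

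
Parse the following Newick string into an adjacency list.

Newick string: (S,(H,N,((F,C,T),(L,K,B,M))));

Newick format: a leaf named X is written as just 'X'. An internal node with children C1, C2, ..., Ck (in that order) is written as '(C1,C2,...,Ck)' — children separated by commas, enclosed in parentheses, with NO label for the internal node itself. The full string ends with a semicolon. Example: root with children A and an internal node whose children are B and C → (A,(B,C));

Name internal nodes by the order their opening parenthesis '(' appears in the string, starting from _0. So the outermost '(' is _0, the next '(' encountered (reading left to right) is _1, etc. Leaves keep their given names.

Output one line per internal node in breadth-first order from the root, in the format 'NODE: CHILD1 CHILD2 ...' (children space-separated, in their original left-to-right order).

Answer: _0: S _1
_1: H N _2
_2: _3 _4
_3: F C T
_4: L K B M

Derivation:
Input: (S,(H,N,((F,C,T),(L,K,B,M))));
Scanning left-to-right, naming '(' by encounter order:
  pos 0: '(' -> open internal node _0 (depth 1)
  pos 3: '(' -> open internal node _1 (depth 2)
  pos 8: '(' -> open internal node _2 (depth 3)
  pos 9: '(' -> open internal node _3 (depth 4)
  pos 15: ')' -> close internal node _3 (now at depth 3)
  pos 17: '(' -> open internal node _4 (depth 4)
  pos 25: ')' -> close internal node _4 (now at depth 3)
  pos 26: ')' -> close internal node _2 (now at depth 2)
  pos 27: ')' -> close internal node _1 (now at depth 1)
  pos 28: ')' -> close internal node _0 (now at depth 0)
Total internal nodes: 5
BFS adjacency from root:
  _0: S _1
  _1: H N _2
  _2: _3 _4
  _3: F C T
  _4: L K B M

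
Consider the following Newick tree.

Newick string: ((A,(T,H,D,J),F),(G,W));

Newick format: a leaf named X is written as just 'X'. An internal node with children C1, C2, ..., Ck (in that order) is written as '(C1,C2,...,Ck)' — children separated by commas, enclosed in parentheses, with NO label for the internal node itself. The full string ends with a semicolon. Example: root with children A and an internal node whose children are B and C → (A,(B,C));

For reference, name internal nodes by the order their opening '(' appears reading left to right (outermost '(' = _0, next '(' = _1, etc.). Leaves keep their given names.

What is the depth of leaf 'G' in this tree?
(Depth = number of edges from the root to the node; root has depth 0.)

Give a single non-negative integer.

Answer: 2

Derivation:
Newick: ((A,(T,H,D,J),F),(G,W));
Naming internals by '(' encounter order: outermost '(' = _0, next = _1, ...
Query node: G
Path from root: _0 -> _3 -> G
Depth of G: 2 (number of edges from root)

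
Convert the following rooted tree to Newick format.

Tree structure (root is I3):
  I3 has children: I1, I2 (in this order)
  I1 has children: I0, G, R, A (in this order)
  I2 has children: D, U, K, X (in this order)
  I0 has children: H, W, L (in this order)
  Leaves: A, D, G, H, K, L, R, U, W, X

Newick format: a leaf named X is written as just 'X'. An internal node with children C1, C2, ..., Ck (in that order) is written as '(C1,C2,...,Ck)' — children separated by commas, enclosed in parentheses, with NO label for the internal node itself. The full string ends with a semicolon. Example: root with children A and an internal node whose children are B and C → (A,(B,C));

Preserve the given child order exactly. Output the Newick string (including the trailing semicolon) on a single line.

internal I3 with children ['I1', 'I2']
  internal I1 with children ['I0', 'G', 'R', 'A']
    internal I0 with children ['H', 'W', 'L']
      leaf 'H' → 'H'
      leaf 'W' → 'W'
      leaf 'L' → 'L'
    → '(H,W,L)'
    leaf 'G' → 'G'
    leaf 'R' → 'R'
    leaf 'A' → 'A'
  → '((H,W,L),G,R,A)'
  internal I2 with children ['D', 'U', 'K', 'X']
    leaf 'D' → 'D'
    leaf 'U' → 'U'
    leaf 'K' → 'K'
    leaf 'X' → 'X'
  → '(D,U,K,X)'
→ '(((H,W,L),G,R,A),(D,U,K,X))'
Final: (((H,W,L),G,R,A),(D,U,K,X));

Answer: (((H,W,L),G,R,A),(D,U,K,X));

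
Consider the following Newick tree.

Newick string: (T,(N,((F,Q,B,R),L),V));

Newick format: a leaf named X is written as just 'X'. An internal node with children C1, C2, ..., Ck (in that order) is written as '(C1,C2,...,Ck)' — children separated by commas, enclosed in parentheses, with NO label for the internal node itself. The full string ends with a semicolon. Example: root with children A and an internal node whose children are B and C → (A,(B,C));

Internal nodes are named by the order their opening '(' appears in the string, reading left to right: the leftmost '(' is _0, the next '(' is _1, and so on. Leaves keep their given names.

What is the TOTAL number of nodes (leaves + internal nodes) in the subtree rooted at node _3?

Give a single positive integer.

Answer: 5

Derivation:
Newick: (T,(N,((F,Q,B,R),L),V));
Locate _3: it is the '(' at position 7 (the 4th '(' reading left to right).
Query: subtree rooted at _3
_3: subtree_size = 1 + 4
  F: subtree_size = 1 + 0
  Q: subtree_size = 1 + 0
  B: subtree_size = 1 + 0
  R: subtree_size = 1 + 0
Total subtree size of _3: 5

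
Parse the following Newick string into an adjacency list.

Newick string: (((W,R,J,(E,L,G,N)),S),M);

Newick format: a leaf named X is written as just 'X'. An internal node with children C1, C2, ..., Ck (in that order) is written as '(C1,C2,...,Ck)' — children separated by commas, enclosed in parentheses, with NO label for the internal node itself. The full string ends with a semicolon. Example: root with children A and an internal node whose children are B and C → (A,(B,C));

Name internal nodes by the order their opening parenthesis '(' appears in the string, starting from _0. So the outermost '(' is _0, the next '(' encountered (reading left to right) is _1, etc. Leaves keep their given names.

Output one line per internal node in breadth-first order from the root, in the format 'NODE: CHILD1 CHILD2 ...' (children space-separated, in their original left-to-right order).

Answer: _0: _1 M
_1: _2 S
_2: W R J _3
_3: E L G N

Derivation:
Input: (((W,R,J,(E,L,G,N)),S),M);
Scanning left-to-right, naming '(' by encounter order:
  pos 0: '(' -> open internal node _0 (depth 1)
  pos 1: '(' -> open internal node _1 (depth 2)
  pos 2: '(' -> open internal node _2 (depth 3)
  pos 9: '(' -> open internal node _3 (depth 4)
  pos 17: ')' -> close internal node _3 (now at depth 3)
  pos 18: ')' -> close internal node _2 (now at depth 2)
  pos 21: ')' -> close internal node _1 (now at depth 1)
  pos 24: ')' -> close internal node _0 (now at depth 0)
Total internal nodes: 4
BFS adjacency from root:
  _0: _1 M
  _1: _2 S
  _2: W R J _3
  _3: E L G N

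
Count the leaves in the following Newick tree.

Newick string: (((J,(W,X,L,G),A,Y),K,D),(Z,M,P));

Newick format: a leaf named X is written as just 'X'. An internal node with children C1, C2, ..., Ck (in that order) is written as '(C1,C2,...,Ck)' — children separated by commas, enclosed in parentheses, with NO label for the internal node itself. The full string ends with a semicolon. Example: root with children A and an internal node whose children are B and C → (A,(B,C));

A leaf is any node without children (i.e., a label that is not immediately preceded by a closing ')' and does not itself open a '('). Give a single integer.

Newick: (((J,(W,X,L,G),A,Y),K,D),(Z,M,P));
Scan left-to-right; a leaf is any maximal label run not followed by '(':
  pos 3: leaf 'J' → count = 1
  pos 6: leaf 'W' → count = 2
  pos 8: leaf 'X' → count = 3
  pos 10: leaf 'L' → count = 4
  pos 12: leaf 'G' → count = 5
  pos 15: leaf 'A' → count = 6
  pos 17: leaf 'Y' → count = 7
  pos 20: leaf 'K' → count = 8
  pos 22: leaf 'D' → count = 9
  pos 26: leaf 'Z' → count = 10
  pos 28: leaf 'M' → count = 11
  pos 30: leaf 'P' → count = 12
Total leaves: 12

Answer: 12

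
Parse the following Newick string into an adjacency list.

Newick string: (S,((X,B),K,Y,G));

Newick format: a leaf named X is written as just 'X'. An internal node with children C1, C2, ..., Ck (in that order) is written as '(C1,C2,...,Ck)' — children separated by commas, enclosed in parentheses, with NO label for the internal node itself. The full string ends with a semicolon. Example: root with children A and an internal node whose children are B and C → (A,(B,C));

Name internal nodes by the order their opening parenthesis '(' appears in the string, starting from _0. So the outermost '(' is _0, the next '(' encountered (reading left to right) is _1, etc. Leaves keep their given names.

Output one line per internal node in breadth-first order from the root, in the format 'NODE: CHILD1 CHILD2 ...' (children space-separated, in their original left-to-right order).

Input: (S,((X,B),K,Y,G));
Scanning left-to-right, naming '(' by encounter order:
  pos 0: '(' -> open internal node _0 (depth 1)
  pos 3: '(' -> open internal node _1 (depth 2)
  pos 4: '(' -> open internal node _2 (depth 3)
  pos 8: ')' -> close internal node _2 (now at depth 2)
  pos 15: ')' -> close internal node _1 (now at depth 1)
  pos 16: ')' -> close internal node _0 (now at depth 0)
Total internal nodes: 3
BFS adjacency from root:
  _0: S _1
  _1: _2 K Y G
  _2: X B

Answer: _0: S _1
_1: _2 K Y G
_2: X B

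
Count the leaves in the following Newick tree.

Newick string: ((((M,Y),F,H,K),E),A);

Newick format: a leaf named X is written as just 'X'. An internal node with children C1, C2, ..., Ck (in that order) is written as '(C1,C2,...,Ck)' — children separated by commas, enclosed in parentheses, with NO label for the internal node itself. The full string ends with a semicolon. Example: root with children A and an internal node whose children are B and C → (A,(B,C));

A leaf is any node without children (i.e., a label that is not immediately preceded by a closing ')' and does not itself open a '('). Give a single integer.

Newick: ((((M,Y),F,H,K),E),A);
Scan left-to-right; a leaf is any maximal label run not followed by '(':
  pos 4: leaf 'M' → count = 1
  pos 6: leaf 'Y' → count = 2
  pos 9: leaf 'F' → count = 3
  pos 11: leaf 'H' → count = 4
  pos 13: leaf 'K' → count = 5
  pos 16: leaf 'E' → count = 6
  pos 19: leaf 'A' → count = 7
Total leaves: 7

Answer: 7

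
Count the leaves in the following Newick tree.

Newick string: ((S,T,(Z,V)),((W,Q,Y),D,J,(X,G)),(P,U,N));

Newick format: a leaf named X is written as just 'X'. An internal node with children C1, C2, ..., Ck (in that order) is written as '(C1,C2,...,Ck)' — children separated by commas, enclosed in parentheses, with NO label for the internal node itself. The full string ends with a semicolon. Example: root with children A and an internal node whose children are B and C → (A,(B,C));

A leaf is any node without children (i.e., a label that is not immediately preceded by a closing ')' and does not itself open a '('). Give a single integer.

Newick: ((S,T,(Z,V)),((W,Q,Y),D,J,(X,G)),(P,U,N));
Scan left-to-right; a leaf is any maximal label run not followed by '(':
  pos 2: leaf 'S' → count = 1
  pos 4: leaf 'T' → count = 2
  pos 7: leaf 'Z' → count = 3
  pos 9: leaf 'V' → count = 4
  pos 15: leaf 'W' → count = 5
  pos 17: leaf 'Q' → count = 6
  pos 19: leaf 'Y' → count = 7
  pos 22: leaf 'D' → count = 8
  pos 24: leaf 'J' → count = 9
  pos 27: leaf 'X' → count = 10
  pos 29: leaf 'G' → count = 11
  pos 34: leaf 'P' → count = 12
  pos 36: leaf 'U' → count = 13
  pos 38: leaf 'N' → count = 14
Total leaves: 14

Answer: 14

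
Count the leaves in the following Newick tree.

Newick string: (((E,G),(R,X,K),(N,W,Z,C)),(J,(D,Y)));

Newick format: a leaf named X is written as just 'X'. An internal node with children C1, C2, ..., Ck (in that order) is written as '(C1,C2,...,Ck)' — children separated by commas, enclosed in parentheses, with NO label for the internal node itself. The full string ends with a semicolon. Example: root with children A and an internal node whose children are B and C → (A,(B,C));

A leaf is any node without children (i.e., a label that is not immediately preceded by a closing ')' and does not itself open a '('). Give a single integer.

Answer: 12

Derivation:
Newick: (((E,G),(R,X,K),(N,W,Z,C)),(J,(D,Y)));
Scan left-to-right; a leaf is any maximal label run not followed by '(':
  pos 3: leaf 'E' → count = 1
  pos 5: leaf 'G' → count = 2
  pos 9: leaf 'R' → count = 3
  pos 11: leaf 'X' → count = 4
  pos 13: leaf 'K' → count = 5
  pos 17: leaf 'N' → count = 6
  pos 19: leaf 'W' → count = 7
  pos 21: leaf 'Z' → count = 8
  pos 23: leaf 'C' → count = 9
  pos 28: leaf 'J' → count = 10
  pos 31: leaf 'D' → count = 11
  pos 33: leaf 'Y' → count = 12
Total leaves: 12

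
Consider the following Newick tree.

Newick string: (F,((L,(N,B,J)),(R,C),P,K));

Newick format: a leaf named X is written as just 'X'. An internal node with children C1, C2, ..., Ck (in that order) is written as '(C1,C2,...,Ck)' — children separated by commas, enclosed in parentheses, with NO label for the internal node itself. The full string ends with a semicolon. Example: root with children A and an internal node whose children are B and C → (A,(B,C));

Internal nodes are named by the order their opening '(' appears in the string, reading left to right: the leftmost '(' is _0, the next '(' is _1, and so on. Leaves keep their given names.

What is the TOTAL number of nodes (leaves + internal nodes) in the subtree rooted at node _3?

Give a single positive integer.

Newick: (F,((L,(N,B,J)),(R,C),P,K));
Locate _3: it is the '(' at position 7 (the 4th '(' reading left to right).
Query: subtree rooted at _3
_3: subtree_size = 1 + 3
  N: subtree_size = 1 + 0
  B: subtree_size = 1 + 0
  J: subtree_size = 1 + 0
Total subtree size of _3: 4

Answer: 4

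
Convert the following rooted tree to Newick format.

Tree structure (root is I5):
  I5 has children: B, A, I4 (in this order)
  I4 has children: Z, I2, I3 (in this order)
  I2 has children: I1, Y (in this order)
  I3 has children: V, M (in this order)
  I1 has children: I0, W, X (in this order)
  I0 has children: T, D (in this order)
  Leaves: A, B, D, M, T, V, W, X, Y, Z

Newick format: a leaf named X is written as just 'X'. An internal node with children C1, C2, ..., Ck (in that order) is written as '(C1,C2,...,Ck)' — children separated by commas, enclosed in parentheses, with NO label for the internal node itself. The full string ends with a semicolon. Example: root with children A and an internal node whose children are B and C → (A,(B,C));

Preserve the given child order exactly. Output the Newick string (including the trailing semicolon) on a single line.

Answer: (B,A,(Z,(((T,D),W,X),Y),(V,M)));

Derivation:
internal I5 with children ['B', 'A', 'I4']
  leaf 'B' → 'B'
  leaf 'A' → 'A'
  internal I4 with children ['Z', 'I2', 'I3']
    leaf 'Z' → 'Z'
    internal I2 with children ['I1', 'Y']
      internal I1 with children ['I0', 'W', 'X']
        internal I0 with children ['T', 'D']
          leaf 'T' → 'T'
          leaf 'D' → 'D'
        → '(T,D)'
        leaf 'W' → 'W'
        leaf 'X' → 'X'
      → '((T,D),W,X)'
      leaf 'Y' → 'Y'
    → '(((T,D),W,X),Y)'
    internal I3 with children ['V', 'M']
      leaf 'V' → 'V'
      leaf 'M' → 'M'
    → '(V,M)'
  → '(Z,(((T,D),W,X),Y),(V,M))'
→ '(B,A,(Z,(((T,D),W,X),Y),(V,M)))'
Final: (B,A,(Z,(((T,D),W,X),Y),(V,M)));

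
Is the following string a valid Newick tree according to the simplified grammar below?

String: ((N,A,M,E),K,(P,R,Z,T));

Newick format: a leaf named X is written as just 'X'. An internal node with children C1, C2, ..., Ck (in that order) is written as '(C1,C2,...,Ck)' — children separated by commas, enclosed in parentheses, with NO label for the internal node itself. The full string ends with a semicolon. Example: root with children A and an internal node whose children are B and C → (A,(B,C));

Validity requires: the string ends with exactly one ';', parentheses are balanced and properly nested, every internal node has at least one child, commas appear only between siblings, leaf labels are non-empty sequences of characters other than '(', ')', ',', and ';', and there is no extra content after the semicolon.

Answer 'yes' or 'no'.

Answer: yes

Derivation:
Input: ((N,A,M,E),K,(P,R,Z,T));
Paren balance: 3 '(' vs 3 ')' OK
Ends with single ';': True
Full parse: OK
Valid: True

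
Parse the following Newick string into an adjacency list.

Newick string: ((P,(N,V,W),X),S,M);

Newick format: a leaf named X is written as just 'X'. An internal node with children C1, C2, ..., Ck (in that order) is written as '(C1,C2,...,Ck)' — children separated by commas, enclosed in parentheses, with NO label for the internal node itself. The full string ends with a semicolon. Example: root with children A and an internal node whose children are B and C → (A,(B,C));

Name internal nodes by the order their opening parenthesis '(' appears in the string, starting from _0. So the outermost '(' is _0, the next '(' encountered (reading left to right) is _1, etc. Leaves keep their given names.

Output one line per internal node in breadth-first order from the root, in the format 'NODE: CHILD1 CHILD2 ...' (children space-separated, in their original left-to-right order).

Answer: _0: _1 S M
_1: P _2 X
_2: N V W

Derivation:
Input: ((P,(N,V,W),X),S,M);
Scanning left-to-right, naming '(' by encounter order:
  pos 0: '(' -> open internal node _0 (depth 1)
  pos 1: '(' -> open internal node _1 (depth 2)
  pos 4: '(' -> open internal node _2 (depth 3)
  pos 10: ')' -> close internal node _2 (now at depth 2)
  pos 13: ')' -> close internal node _1 (now at depth 1)
  pos 18: ')' -> close internal node _0 (now at depth 0)
Total internal nodes: 3
BFS adjacency from root:
  _0: _1 S M
  _1: P _2 X
  _2: N V W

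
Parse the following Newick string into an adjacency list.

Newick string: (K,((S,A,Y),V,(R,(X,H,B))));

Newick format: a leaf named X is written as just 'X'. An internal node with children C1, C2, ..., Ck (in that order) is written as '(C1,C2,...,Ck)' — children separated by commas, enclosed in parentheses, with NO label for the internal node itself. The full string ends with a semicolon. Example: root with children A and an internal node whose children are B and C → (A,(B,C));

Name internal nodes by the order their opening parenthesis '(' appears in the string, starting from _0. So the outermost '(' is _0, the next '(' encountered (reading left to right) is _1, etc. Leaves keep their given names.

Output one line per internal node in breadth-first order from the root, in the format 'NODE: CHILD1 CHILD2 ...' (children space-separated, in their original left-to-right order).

Input: (K,((S,A,Y),V,(R,(X,H,B))));
Scanning left-to-right, naming '(' by encounter order:
  pos 0: '(' -> open internal node _0 (depth 1)
  pos 3: '(' -> open internal node _1 (depth 2)
  pos 4: '(' -> open internal node _2 (depth 3)
  pos 10: ')' -> close internal node _2 (now at depth 2)
  pos 14: '(' -> open internal node _3 (depth 3)
  pos 17: '(' -> open internal node _4 (depth 4)
  pos 23: ')' -> close internal node _4 (now at depth 3)
  pos 24: ')' -> close internal node _3 (now at depth 2)
  pos 25: ')' -> close internal node _1 (now at depth 1)
  pos 26: ')' -> close internal node _0 (now at depth 0)
Total internal nodes: 5
BFS adjacency from root:
  _0: K _1
  _1: _2 V _3
  _2: S A Y
  _3: R _4
  _4: X H B

Answer: _0: K _1
_1: _2 V _3
_2: S A Y
_3: R _4
_4: X H B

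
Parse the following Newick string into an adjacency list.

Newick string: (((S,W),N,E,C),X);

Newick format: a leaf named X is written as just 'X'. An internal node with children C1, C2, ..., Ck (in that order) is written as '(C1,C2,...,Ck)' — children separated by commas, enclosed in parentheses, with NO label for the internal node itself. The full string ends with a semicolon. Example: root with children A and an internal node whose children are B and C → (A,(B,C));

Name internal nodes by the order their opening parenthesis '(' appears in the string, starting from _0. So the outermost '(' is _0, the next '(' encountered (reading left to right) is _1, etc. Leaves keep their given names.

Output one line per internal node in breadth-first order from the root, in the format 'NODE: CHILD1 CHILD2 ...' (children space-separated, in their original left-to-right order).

Input: (((S,W),N,E,C),X);
Scanning left-to-right, naming '(' by encounter order:
  pos 0: '(' -> open internal node _0 (depth 1)
  pos 1: '(' -> open internal node _1 (depth 2)
  pos 2: '(' -> open internal node _2 (depth 3)
  pos 6: ')' -> close internal node _2 (now at depth 2)
  pos 13: ')' -> close internal node _1 (now at depth 1)
  pos 16: ')' -> close internal node _0 (now at depth 0)
Total internal nodes: 3
BFS adjacency from root:
  _0: _1 X
  _1: _2 N E C
  _2: S W

Answer: _0: _1 X
_1: _2 N E C
_2: S W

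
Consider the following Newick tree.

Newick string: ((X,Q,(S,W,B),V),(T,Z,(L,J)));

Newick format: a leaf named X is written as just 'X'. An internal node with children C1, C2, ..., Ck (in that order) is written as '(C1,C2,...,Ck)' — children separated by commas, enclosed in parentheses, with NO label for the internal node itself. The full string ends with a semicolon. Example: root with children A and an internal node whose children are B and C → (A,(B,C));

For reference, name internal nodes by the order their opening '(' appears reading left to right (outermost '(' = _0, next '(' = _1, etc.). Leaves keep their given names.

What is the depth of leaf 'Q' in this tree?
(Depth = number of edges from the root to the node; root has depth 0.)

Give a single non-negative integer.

Newick: ((X,Q,(S,W,B),V),(T,Z,(L,J)));
Naming internals by '(' encounter order: outermost '(' = _0, next = _1, ...
Query node: Q
Path from root: _0 -> _1 -> Q
Depth of Q: 2 (number of edges from root)

Answer: 2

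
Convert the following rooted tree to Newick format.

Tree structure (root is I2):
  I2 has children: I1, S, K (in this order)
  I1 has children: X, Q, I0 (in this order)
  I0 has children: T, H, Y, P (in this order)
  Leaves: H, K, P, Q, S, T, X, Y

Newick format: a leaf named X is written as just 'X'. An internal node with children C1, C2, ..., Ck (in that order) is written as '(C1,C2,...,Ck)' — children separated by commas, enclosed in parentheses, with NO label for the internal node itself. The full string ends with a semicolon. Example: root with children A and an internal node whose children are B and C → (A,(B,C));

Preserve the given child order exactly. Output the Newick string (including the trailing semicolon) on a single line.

internal I2 with children ['I1', 'S', 'K']
  internal I1 with children ['X', 'Q', 'I0']
    leaf 'X' → 'X'
    leaf 'Q' → 'Q'
    internal I0 with children ['T', 'H', 'Y', 'P']
      leaf 'T' → 'T'
      leaf 'H' → 'H'
      leaf 'Y' → 'Y'
      leaf 'P' → 'P'
    → '(T,H,Y,P)'
  → '(X,Q,(T,H,Y,P))'
  leaf 'S' → 'S'
  leaf 'K' → 'K'
→ '((X,Q,(T,H,Y,P)),S,K)'
Final: ((X,Q,(T,H,Y,P)),S,K);

Answer: ((X,Q,(T,H,Y,P)),S,K);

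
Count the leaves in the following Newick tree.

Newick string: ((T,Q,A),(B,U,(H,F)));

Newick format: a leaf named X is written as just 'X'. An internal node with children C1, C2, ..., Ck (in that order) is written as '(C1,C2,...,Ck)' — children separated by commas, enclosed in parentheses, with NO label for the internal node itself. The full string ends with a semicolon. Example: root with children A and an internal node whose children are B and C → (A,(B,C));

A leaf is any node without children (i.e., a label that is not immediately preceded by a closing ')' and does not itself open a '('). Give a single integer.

Newick: ((T,Q,A),(B,U,(H,F)));
Scan left-to-right; a leaf is any maximal label run not followed by '(':
  pos 2: leaf 'T' → count = 1
  pos 4: leaf 'Q' → count = 2
  pos 6: leaf 'A' → count = 3
  pos 10: leaf 'B' → count = 4
  pos 12: leaf 'U' → count = 5
  pos 15: leaf 'H' → count = 6
  pos 17: leaf 'F' → count = 7
Total leaves: 7

Answer: 7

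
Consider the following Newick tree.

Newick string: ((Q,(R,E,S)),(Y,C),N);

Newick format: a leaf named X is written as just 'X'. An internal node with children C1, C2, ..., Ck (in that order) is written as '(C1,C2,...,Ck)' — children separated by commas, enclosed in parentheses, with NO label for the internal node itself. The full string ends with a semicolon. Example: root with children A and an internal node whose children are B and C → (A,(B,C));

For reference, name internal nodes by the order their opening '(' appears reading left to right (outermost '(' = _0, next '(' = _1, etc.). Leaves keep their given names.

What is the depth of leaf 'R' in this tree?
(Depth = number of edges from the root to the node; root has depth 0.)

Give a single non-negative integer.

Answer: 3

Derivation:
Newick: ((Q,(R,E,S)),(Y,C),N);
Naming internals by '(' encounter order: outermost '(' = _0, next = _1, ...
Query node: R
Path from root: _0 -> _1 -> _2 -> R
Depth of R: 3 (number of edges from root)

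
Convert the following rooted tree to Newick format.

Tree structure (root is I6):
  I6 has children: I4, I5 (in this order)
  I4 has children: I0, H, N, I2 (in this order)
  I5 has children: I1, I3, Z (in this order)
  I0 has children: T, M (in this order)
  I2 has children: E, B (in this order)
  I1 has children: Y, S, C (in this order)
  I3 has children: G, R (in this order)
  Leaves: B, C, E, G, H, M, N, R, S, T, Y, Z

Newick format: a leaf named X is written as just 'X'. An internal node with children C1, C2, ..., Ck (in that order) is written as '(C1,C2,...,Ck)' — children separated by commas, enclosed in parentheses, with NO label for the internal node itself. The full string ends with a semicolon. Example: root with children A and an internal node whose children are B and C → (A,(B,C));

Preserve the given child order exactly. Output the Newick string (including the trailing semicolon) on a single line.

internal I6 with children ['I4', 'I5']
  internal I4 with children ['I0', 'H', 'N', 'I2']
    internal I0 with children ['T', 'M']
      leaf 'T' → 'T'
      leaf 'M' → 'M'
    → '(T,M)'
    leaf 'H' → 'H'
    leaf 'N' → 'N'
    internal I2 with children ['E', 'B']
      leaf 'E' → 'E'
      leaf 'B' → 'B'
    → '(E,B)'
  → '((T,M),H,N,(E,B))'
  internal I5 with children ['I1', 'I3', 'Z']
    internal I1 with children ['Y', 'S', 'C']
      leaf 'Y' → 'Y'
      leaf 'S' → 'S'
      leaf 'C' → 'C'
    → '(Y,S,C)'
    internal I3 with children ['G', 'R']
      leaf 'G' → 'G'
      leaf 'R' → 'R'
    → '(G,R)'
    leaf 'Z' → 'Z'
  → '((Y,S,C),(G,R),Z)'
→ '(((T,M),H,N,(E,B)),((Y,S,C),(G,R),Z))'
Final: (((T,M),H,N,(E,B)),((Y,S,C),(G,R),Z));

Answer: (((T,M),H,N,(E,B)),((Y,S,C),(G,R),Z));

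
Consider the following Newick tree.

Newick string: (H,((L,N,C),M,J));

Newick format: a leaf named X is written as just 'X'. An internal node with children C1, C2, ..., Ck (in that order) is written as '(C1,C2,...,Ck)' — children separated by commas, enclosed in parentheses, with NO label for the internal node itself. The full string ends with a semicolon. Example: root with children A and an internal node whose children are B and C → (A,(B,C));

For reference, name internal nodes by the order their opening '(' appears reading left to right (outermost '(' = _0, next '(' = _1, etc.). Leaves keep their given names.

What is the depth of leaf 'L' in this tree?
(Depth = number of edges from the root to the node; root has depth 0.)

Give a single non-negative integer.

Newick: (H,((L,N,C),M,J));
Naming internals by '(' encounter order: outermost '(' = _0, next = _1, ...
Query node: L
Path from root: _0 -> _1 -> _2 -> L
Depth of L: 3 (number of edges from root)

Answer: 3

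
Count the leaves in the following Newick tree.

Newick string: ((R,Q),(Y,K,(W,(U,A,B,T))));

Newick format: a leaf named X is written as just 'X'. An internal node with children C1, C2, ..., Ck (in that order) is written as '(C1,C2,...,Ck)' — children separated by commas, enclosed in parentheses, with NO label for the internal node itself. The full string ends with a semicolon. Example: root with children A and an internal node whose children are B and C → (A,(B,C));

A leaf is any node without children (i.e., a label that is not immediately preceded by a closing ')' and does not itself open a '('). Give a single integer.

Newick: ((R,Q),(Y,K,(W,(U,A,B,T))));
Scan left-to-right; a leaf is any maximal label run not followed by '(':
  pos 2: leaf 'R' → count = 1
  pos 4: leaf 'Q' → count = 2
  pos 8: leaf 'Y' → count = 3
  pos 10: leaf 'K' → count = 4
  pos 13: leaf 'W' → count = 5
  pos 16: leaf 'U' → count = 6
  pos 18: leaf 'A' → count = 7
  pos 20: leaf 'B' → count = 8
  pos 22: leaf 'T' → count = 9
Total leaves: 9

Answer: 9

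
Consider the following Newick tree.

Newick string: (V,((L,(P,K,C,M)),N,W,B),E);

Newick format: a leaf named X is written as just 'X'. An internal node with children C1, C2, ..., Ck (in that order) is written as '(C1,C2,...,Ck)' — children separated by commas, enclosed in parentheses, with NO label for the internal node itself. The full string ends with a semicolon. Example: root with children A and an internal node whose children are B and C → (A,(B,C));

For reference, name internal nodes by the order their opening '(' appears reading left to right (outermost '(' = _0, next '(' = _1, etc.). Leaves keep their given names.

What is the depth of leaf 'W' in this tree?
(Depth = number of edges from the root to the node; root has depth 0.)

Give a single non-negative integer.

Answer: 2

Derivation:
Newick: (V,((L,(P,K,C,M)),N,W,B),E);
Naming internals by '(' encounter order: outermost '(' = _0, next = _1, ...
Query node: W
Path from root: _0 -> _1 -> W
Depth of W: 2 (number of edges from root)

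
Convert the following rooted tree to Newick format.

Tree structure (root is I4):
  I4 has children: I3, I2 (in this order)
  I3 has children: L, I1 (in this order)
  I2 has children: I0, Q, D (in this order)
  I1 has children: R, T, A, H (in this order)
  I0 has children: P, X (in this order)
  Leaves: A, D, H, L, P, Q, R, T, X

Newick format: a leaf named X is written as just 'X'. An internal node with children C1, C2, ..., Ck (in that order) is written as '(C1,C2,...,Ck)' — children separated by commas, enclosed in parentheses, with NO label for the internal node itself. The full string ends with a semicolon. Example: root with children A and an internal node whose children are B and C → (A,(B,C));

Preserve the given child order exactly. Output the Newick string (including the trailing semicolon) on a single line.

internal I4 with children ['I3', 'I2']
  internal I3 with children ['L', 'I1']
    leaf 'L' → 'L'
    internal I1 with children ['R', 'T', 'A', 'H']
      leaf 'R' → 'R'
      leaf 'T' → 'T'
      leaf 'A' → 'A'
      leaf 'H' → 'H'
    → '(R,T,A,H)'
  → '(L,(R,T,A,H))'
  internal I2 with children ['I0', 'Q', 'D']
    internal I0 with children ['P', 'X']
      leaf 'P' → 'P'
      leaf 'X' → 'X'
    → '(P,X)'
    leaf 'Q' → 'Q'
    leaf 'D' → 'D'
  → '((P,X),Q,D)'
→ '((L,(R,T,A,H)),((P,X),Q,D))'
Final: ((L,(R,T,A,H)),((P,X),Q,D));

Answer: ((L,(R,T,A,H)),((P,X),Q,D));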